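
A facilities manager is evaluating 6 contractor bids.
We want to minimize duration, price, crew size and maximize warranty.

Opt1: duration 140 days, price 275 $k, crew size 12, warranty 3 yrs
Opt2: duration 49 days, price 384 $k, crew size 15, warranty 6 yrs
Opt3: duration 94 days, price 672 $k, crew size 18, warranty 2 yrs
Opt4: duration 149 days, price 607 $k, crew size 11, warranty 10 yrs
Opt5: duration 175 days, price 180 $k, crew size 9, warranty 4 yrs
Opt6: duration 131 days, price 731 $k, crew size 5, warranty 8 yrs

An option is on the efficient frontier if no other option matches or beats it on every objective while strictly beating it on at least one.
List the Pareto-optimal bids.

Opt1, Opt2, Opt4, Opt5, Opt6

Opt1: not dominated.
Opt2: not dominated (best duration).
Opt3: dominated by Opt2 (duration 49≤94, price 384≤672, crew size 15≤18, warranty 6≥2).
Opt4: not dominated (best warranty).
Opt5: not dominated (best price).
Opt6: not dominated (best crew size).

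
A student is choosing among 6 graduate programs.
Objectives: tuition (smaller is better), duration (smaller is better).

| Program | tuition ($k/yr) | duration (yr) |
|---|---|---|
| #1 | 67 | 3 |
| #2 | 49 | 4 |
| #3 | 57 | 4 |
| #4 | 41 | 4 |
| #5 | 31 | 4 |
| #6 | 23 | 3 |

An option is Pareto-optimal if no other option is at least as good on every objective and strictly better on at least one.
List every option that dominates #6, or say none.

none

#1: worse on tuition (67 vs 23).
#2: worse on tuition (49 vs 23).
#3: worse on tuition (57 vs 23).
#4: worse on tuition (41 vs 23).
#5: worse on tuition (31 vs 23).
No option dominates #6.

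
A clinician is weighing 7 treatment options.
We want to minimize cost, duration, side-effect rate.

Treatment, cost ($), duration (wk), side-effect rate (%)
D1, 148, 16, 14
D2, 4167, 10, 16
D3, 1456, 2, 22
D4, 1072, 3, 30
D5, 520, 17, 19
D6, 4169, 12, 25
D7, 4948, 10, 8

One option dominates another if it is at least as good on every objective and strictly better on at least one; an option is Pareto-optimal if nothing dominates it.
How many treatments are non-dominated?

D1: not dominated (best cost).
D2: not dominated.
D3: not dominated (best duration).
D4: not dominated.
D5: dominated by D1 (cost 148≤520, duration 16≤17, side-effect rate 14≤19).
D6: dominated by D2 (cost 4167≤4169, duration 10≤12, side-effect rate 16≤25).
D7: not dominated (best side-effect rate).
Pareto-optimal: D1, D2, D3, D4, D7 → 5.

5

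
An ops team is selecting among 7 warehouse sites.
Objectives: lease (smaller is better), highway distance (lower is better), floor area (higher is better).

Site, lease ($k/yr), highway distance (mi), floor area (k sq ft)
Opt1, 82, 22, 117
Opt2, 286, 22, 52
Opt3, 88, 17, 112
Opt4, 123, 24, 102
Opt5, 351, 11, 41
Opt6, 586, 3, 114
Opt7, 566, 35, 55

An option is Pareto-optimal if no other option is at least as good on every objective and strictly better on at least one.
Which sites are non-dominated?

Opt1, Opt3, Opt5, Opt6

Opt1: not dominated (best lease).
Opt2: dominated by Opt1 (lease 82≤286, highway distance 22≤22, floor area 117≥52).
Opt3: not dominated.
Opt4: dominated by Opt1 (lease 82≤123, highway distance 22≤24, floor area 117≥102).
Opt5: not dominated.
Opt6: not dominated (best highway distance).
Opt7: dominated by Opt1 (lease 82≤566, highway distance 22≤35, floor area 117≥55).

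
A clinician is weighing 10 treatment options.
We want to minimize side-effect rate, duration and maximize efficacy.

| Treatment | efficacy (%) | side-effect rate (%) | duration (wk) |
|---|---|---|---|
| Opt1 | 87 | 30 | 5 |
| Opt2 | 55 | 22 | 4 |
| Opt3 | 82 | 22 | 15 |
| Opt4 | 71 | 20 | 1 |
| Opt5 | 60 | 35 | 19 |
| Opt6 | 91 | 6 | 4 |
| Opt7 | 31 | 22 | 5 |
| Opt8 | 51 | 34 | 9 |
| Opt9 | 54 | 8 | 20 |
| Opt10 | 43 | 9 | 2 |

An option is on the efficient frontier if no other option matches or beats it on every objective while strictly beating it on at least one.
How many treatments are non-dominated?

3

Opt1: dominated by Opt6 (efficacy 91≥87, side-effect rate 6≤30, duration 4≤5).
Opt2: dominated by Opt4 (efficacy 71≥55, side-effect rate 20≤22, duration 1≤4).
Opt3: dominated by Opt6 (efficacy 91≥82, side-effect rate 6≤22, duration 4≤15).
Opt4: not dominated (best duration).
Opt5: dominated by Opt1 (efficacy 87≥60, side-effect rate 30≤35, duration 5≤19).
Opt6: not dominated (best efficacy).
Opt7: dominated by Opt2 (efficacy 55≥31, side-effect rate 22≤22, duration 4≤5).
Opt8: dominated by Opt1 (efficacy 87≥51, side-effect rate 30≤34, duration 5≤9).
Opt9: dominated by Opt6 (efficacy 91≥54, side-effect rate 6≤8, duration 4≤20).
Opt10: not dominated.
Pareto-optimal: Opt4, Opt6, Opt10 → 3.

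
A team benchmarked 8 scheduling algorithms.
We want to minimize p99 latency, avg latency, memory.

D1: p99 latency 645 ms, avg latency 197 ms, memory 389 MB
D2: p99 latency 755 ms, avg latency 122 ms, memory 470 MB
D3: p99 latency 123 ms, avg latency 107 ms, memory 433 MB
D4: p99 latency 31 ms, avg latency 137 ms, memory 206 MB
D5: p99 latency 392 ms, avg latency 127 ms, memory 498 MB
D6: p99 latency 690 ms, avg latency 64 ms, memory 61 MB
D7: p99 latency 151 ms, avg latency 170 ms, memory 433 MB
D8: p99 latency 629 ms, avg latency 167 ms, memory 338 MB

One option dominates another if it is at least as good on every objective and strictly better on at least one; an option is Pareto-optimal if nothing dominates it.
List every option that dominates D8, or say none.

D4

D4: p99 latency 31≤629, avg latency 137≤167, memory 206≤338 — dominates D8.
Others (D1, D2, D3, D5, D6, D7) are each worse than D8 on at least one objective.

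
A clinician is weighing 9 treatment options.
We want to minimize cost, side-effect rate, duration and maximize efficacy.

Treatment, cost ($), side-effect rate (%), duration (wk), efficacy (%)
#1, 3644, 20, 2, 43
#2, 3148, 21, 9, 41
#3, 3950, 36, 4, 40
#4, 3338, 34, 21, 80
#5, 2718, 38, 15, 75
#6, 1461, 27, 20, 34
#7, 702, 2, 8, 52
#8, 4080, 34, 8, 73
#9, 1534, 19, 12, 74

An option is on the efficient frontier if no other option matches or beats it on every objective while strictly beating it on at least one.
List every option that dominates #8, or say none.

none

#1: worse on efficacy (43 vs 73).
#2: worse on duration (9 vs 8).
#3: worse on side-effect rate (36 vs 34).
#4: worse on duration (21 vs 8).
#5: worse on side-effect rate (38 vs 34).
#6: worse on duration (20 vs 8).
#7: worse on efficacy (52 vs 73).
#9: worse on duration (12 vs 8).
No option dominates #8.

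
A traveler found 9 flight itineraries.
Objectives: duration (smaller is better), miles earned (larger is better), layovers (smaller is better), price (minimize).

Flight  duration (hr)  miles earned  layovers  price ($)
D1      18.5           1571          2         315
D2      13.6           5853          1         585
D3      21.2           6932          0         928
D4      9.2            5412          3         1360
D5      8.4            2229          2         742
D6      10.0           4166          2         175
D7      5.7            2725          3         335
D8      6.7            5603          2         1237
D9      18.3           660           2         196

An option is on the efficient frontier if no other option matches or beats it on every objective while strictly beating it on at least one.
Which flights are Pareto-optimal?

D1: dominated by D6 (duration 10.0≤18.5, miles earned 4166≥1571, layovers 2≤2, price 175≤315).
D2: not dominated.
D3: not dominated (best miles earned).
D4: dominated by D8 (duration 6.7≤9.2, miles earned 5603≥5412, layovers 2≤3, price 1237≤1360).
D5: not dominated.
D6: not dominated (best price).
D7: not dominated (best duration).
D8: not dominated.
D9: dominated by D6 (duration 10.0≤18.3, miles earned 4166≥660, layovers 2≤2, price 175≤196).

D2, D3, D5, D6, D7, D8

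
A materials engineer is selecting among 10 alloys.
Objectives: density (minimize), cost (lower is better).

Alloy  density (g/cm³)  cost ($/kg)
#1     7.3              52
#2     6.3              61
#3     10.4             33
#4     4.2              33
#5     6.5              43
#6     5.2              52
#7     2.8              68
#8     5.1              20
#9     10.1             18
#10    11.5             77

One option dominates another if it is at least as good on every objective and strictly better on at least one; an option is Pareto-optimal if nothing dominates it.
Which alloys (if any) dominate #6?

#4, #8

#4: density 4.2≤5.2, cost 33≤52 — dominates #6.
#8: density 5.1≤5.2, cost 20≤52 — dominates #6.
Others (#1, #2, #3, #5, #7, #9, #10) are each worse than #6 on at least one objective.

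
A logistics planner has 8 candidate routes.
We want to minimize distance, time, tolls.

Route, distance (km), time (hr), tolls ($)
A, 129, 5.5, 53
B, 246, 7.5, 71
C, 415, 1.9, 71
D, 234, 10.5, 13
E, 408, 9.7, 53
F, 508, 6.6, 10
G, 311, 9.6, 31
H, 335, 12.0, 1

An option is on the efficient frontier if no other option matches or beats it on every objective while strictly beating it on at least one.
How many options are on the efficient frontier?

6

A: not dominated (best distance).
B: dominated by A (distance 129≤246, time 5.5≤7.5, tolls 53≤71).
C: not dominated (best time).
D: not dominated.
E: dominated by A (distance 129≤408, time 5.5≤9.7, tolls 53≤53).
F: not dominated.
G: not dominated.
H: not dominated (best tolls).
Pareto-optimal: A, C, D, F, G, H → 6.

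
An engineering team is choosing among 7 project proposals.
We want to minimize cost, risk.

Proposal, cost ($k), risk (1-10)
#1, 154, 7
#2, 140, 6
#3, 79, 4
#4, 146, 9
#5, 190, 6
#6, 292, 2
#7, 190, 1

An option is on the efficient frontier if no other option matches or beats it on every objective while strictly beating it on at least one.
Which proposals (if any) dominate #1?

#2, #3

#2: cost 140≤154, risk 6≤7 — dominates #1.
#3: cost 79≤154, risk 4≤7 — dominates #1.
Others (#4, #5, #6, #7) are each worse than #1 on at least one objective.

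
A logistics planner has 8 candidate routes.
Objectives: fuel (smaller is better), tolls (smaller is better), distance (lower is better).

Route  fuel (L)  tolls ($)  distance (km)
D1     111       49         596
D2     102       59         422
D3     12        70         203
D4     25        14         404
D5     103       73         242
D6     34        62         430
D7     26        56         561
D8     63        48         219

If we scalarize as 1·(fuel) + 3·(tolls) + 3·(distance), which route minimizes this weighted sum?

D3

D1: 1·111 + 3·49 + 3·596 = 2046
D2: 1·102 + 3·59 + 3·422 = 1545
D3: 1·12 + 3·70 + 3·203 = 831
D4: 1·25 + 3·14 + 3·404 = 1279
D5: 1·103 + 3·73 + 3·242 = 1048
D6: 1·34 + 3·62 + 3·430 = 1510
D7: 1·26 + 3·56 + 3·561 = 1877
D8: 1·63 + 3·48 + 3·219 = 864
Lowest: D3 at 831.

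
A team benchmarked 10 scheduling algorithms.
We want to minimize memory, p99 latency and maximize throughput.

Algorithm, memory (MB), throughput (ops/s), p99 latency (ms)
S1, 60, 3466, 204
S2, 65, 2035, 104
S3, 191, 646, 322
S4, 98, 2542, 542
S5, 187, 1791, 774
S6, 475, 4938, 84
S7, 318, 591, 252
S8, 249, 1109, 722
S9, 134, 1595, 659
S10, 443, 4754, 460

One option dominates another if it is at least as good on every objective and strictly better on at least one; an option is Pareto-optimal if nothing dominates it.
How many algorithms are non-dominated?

S1: not dominated (best memory).
S2: not dominated.
S3: dominated by S1 (memory 60≤191, throughput 3466≥646, p99 latency 204≤322).
S4: dominated by S1 (memory 60≤98, throughput 3466≥2542, p99 latency 204≤542).
S5: dominated by S1 (memory 60≤187, throughput 3466≥1791, p99 latency 204≤774).
S6: not dominated (best throughput).
S7: dominated by S1 (memory 60≤318, throughput 3466≥591, p99 latency 204≤252).
S8: dominated by S1 (memory 60≤249, throughput 3466≥1109, p99 latency 204≤722).
S9: dominated by S1 (memory 60≤134, throughput 3466≥1595, p99 latency 204≤659).
S10: not dominated.
Pareto-optimal: S1, S2, S6, S10 → 4.

4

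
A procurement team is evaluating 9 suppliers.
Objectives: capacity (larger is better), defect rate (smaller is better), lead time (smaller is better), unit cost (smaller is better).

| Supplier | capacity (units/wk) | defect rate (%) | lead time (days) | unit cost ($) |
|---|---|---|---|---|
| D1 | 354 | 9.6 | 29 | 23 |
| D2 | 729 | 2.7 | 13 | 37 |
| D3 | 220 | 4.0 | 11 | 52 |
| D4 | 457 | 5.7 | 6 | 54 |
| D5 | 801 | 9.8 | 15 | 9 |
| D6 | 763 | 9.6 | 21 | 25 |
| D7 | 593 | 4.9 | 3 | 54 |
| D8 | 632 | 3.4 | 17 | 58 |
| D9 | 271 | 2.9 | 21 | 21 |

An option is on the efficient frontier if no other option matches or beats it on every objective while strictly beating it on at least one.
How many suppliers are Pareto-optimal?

D1: not dominated.
D2: not dominated (best defect rate).
D3: not dominated.
D4: dominated by D7 (capacity 593≥457, defect rate 4.9≤5.7, lead time 3≤6, unit cost 54≤54).
D5: not dominated (best capacity).
D6: not dominated.
D7: not dominated (best lead time).
D8: dominated by D2 (capacity 729≥632, defect rate 2.7≤3.4, lead time 13≤17, unit cost 37≤58).
D9: not dominated.
Pareto-optimal: D1, D2, D3, D5, D6, D7, D9 → 7.

7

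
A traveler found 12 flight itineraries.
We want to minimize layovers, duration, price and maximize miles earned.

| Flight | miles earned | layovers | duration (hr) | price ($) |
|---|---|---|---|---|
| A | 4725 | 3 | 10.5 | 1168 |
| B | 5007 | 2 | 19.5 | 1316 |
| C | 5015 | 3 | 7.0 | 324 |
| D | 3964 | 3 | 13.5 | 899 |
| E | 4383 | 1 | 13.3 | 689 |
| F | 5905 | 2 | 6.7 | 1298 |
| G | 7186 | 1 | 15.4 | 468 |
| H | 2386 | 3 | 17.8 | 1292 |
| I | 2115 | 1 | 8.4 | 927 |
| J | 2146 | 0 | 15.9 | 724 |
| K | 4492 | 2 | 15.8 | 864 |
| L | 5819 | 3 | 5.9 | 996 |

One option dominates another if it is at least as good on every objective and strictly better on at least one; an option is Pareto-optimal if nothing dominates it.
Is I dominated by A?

No

A vs I: A is worse on layovers (3 vs 1), so it does not dominate I.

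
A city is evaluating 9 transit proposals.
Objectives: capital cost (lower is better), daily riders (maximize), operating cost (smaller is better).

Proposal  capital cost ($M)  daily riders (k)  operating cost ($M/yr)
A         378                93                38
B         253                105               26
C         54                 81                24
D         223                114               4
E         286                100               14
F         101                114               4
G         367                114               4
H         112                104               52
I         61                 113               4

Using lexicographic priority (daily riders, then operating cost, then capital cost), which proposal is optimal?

F

First maximize daily riders: best is 114, kept {D, F, G}.
Then minimize operating cost: best is 4, kept {D, F, G}.
Then minimize capital cost: best is 101, kept {F}.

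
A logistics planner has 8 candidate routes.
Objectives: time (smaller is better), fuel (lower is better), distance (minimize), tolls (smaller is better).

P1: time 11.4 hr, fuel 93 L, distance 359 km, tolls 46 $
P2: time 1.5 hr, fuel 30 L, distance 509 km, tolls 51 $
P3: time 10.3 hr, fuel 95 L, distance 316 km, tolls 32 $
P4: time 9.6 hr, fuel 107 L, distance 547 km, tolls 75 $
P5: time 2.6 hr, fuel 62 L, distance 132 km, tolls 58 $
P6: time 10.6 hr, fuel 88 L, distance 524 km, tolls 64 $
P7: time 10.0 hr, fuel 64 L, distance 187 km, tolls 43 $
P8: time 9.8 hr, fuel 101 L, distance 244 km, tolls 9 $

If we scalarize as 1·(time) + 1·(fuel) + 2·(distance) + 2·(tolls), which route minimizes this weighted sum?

P5

P1: 1·11.4 + 1·93 + 2·359 + 2·46 = 914.4
P2: 1·1.5 + 1·30 + 2·509 + 2·51 = 1151.5
P3: 1·10.3 + 1·95 + 2·316 + 2·32 = 801.3
P4: 1·9.6 + 1·107 + 2·547 + 2·75 = 1360.6
P5: 1·2.6 + 1·62 + 2·132 + 2·58 = 444.6
P6: 1·10.6 + 1·88 + 2·524 + 2·64 = 1274.6
P7: 1·10.0 + 1·64 + 2·187 + 2·43 = 534.0
P8: 1·9.8 + 1·101 + 2·244 + 2·9 = 616.8
Lowest: P5 at 444.6.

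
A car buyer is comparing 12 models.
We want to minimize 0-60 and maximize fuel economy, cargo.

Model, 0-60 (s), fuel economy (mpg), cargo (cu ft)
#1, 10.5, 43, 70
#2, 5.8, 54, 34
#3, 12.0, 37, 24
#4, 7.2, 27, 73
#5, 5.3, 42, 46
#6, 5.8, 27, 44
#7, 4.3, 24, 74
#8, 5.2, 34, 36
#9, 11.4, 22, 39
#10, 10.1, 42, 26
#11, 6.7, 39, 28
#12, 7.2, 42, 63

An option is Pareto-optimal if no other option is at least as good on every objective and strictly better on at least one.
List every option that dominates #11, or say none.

#2: 0-60 5.8≤6.7, fuel economy 54≥39, cargo 34≥28 — dominates #11.
#5: 0-60 5.3≤6.7, fuel economy 42≥39, cargo 46≥28 — dominates #11.
Others (#1, #3, #4, #6, #7, #8, #9, #10, #12) are each worse than #11 on at least one objective.

#2, #5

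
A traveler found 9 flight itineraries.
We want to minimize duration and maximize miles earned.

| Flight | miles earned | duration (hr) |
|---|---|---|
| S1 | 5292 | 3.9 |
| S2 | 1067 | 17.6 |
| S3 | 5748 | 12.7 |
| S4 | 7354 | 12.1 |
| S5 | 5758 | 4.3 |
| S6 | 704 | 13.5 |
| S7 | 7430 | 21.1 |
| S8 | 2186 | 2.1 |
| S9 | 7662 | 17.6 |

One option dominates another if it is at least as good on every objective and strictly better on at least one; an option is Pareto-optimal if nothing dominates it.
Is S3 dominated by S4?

Yes

S4 vs S3: miles earned 7354≥5748, duration 12.1≤12.7 — S4 is at least as good on every objective with at least one strict improvement.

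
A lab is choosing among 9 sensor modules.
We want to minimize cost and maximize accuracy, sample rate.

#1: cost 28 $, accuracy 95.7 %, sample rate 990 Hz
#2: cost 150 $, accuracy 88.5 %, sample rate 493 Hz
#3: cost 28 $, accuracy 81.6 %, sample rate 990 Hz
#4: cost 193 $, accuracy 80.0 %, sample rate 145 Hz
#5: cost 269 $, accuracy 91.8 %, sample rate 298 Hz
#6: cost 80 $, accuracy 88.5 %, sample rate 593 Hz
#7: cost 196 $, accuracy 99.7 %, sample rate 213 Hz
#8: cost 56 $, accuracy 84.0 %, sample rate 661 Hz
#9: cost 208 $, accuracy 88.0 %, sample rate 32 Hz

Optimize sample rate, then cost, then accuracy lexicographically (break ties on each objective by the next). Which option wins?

First maximize sample rate: best is 990, kept {#1, #3}.
Then minimize cost: best is 28, kept {#1, #3}.
Then maximize accuracy: best is 95.7, kept {#1}.

#1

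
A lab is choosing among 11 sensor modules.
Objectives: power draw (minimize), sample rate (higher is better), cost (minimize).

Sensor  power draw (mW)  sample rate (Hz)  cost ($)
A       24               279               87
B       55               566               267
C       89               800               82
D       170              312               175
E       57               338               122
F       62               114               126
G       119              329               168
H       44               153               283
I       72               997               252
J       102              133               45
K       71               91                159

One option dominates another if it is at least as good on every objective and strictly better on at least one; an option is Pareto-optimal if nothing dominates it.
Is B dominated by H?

H vs B: H is worse on sample rate (153 vs 566), so it does not dominate B.

No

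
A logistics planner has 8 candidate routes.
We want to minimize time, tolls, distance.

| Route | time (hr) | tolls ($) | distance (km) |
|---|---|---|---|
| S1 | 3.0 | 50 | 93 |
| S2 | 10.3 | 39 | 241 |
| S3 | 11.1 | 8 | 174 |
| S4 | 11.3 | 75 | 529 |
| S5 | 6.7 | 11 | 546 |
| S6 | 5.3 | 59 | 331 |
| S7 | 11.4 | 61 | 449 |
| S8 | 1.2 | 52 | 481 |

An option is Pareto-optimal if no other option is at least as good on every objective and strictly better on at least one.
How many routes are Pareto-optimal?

5

S1: not dominated (best distance).
S2: not dominated.
S3: not dominated (best tolls).
S4: dominated by S1 (time 3.0≤11.3, tolls 50≤75, distance 93≤529).
S5: not dominated.
S6: dominated by S1 (time 3.0≤5.3, tolls 50≤59, distance 93≤331).
S7: dominated by S1 (time 3.0≤11.4, tolls 50≤61, distance 93≤449).
S8: not dominated (best time).
Pareto-optimal: S1, S2, S3, S5, S8 → 5.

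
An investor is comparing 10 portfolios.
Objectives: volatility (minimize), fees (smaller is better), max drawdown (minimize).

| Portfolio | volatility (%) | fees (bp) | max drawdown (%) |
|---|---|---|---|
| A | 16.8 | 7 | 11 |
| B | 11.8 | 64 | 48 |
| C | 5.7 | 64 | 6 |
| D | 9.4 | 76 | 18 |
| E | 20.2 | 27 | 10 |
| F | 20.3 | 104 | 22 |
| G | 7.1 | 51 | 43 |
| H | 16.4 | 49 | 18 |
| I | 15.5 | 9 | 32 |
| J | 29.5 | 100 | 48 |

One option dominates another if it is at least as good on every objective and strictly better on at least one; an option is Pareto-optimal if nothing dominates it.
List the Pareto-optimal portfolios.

A, C, E, G, H, I

A: not dominated (best fees).
B: dominated by C (volatility 5.7≤11.8, fees 64≤64, max drawdown 6≤48).
C: not dominated (best volatility).
D: dominated by C (volatility 5.7≤9.4, fees 64≤76, max drawdown 6≤18).
E: not dominated.
F: dominated by A (volatility 16.8≤20.3, fees 7≤104, max drawdown 11≤22).
G: not dominated.
H: not dominated.
I: not dominated.
J: dominated by A (volatility 16.8≤29.5, fees 7≤100, max drawdown 11≤48).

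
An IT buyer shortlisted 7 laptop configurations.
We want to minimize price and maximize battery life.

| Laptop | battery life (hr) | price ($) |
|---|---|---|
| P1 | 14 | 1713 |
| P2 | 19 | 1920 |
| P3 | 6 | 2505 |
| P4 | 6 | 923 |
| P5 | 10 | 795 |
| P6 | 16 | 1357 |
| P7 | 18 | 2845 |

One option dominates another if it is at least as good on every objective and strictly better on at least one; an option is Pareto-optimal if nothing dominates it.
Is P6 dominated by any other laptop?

No

P1: worse on battery life (14 vs 16).
P2: worse on price (1920 vs 1357).
P3: worse on battery life (6 vs 16).
P4: worse on battery life (6 vs 16).
P5: worse on battery life (10 vs 16).
P7: worse on price (2845 vs 1357).
No option is at least as good as P6 on every objective and strictly better on one.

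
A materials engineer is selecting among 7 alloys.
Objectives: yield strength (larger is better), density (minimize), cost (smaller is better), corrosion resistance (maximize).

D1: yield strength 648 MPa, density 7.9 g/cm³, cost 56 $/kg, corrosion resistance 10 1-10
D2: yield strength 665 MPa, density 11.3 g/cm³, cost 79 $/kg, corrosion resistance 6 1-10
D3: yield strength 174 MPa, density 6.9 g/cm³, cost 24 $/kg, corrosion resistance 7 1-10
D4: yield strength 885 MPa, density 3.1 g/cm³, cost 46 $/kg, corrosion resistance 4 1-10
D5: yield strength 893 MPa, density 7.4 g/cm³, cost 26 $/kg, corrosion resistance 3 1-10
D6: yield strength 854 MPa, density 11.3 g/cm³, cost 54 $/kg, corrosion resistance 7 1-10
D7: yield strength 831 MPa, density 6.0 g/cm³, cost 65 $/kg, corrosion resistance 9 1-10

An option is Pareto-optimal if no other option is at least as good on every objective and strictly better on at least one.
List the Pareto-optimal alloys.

D1: not dominated (best corrosion resistance).
D2: dominated by D6 (yield strength 854≥665, density 11.3≤11.3, cost 54≤79, corrosion resistance 7≥6).
D3: not dominated (best cost).
D4: not dominated (best density).
D5: not dominated (best yield strength).
D6: not dominated.
D7: not dominated.

D1, D3, D4, D5, D6, D7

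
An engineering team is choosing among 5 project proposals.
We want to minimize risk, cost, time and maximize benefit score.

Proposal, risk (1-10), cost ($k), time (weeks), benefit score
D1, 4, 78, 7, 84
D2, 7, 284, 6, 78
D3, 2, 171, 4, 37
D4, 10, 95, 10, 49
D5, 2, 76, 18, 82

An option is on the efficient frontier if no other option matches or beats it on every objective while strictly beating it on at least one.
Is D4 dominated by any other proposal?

D1 vs D4: risk 4≤10, cost 78≤95, time 7≤10, benefit score 84≥49 — D1 is at least as good on every objective and strictly better on at least one, so D1 dominates D4.

Yes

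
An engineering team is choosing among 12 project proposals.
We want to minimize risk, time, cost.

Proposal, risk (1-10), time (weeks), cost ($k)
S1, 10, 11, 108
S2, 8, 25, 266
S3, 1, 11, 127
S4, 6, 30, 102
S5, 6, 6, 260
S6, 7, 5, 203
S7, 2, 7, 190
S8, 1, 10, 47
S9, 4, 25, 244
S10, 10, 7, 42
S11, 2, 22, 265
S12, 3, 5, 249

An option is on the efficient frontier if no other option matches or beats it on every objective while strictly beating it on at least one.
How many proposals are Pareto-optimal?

5

S1: dominated by S8 (risk 1≤10, time 10≤11, cost 47≤108).
S2: dominated by S3 (risk 1≤8, time 11≤25, cost 127≤266).
S3: dominated by S8 (risk 1≤1, time 10≤11, cost 47≤127).
S4: dominated by S8 (risk 1≤6, time 10≤30, cost 47≤102).
S5: dominated by S12 (risk 3≤6, time 5≤6, cost 249≤260).
S6: not dominated.
S7: not dominated.
S8: not dominated.
S9: dominated by S3 (risk 1≤4, time 11≤25, cost 127≤244).
S10: not dominated (best cost).
S11: dominated by S3 (risk 1≤2, time 11≤22, cost 127≤265).
S12: not dominated.
Pareto-optimal: S6, S7, S8, S10, S12 → 5.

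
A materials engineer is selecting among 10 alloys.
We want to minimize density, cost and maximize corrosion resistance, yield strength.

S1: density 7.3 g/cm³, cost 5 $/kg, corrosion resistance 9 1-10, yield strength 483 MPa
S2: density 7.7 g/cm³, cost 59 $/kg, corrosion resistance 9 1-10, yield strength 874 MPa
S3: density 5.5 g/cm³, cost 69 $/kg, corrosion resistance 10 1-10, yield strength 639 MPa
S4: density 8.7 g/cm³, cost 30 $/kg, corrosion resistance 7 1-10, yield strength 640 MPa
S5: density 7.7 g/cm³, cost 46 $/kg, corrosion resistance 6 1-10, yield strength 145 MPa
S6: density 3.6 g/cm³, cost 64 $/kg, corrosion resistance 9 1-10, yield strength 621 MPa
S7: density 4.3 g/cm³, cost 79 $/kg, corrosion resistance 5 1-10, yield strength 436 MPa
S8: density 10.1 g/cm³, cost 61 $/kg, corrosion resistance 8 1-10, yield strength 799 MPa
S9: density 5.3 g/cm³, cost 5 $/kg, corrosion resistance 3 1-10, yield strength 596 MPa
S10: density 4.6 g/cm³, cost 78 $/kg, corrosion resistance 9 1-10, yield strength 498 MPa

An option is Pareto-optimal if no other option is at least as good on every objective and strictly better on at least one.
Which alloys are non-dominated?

S1, S2, S3, S4, S6, S9

S1: not dominated.
S2: not dominated (best yield strength).
S3: not dominated (best corrosion resistance).
S4: not dominated.
S5: dominated by S1 (density 7.3≤7.7, cost 5≤46, corrosion resistance 9≥6, yield strength 483≥145).
S6: not dominated (best density).
S7: dominated by S6 (density 3.6≤4.3, cost 64≤79, corrosion resistance 9≥5, yield strength 621≥436).
S8: dominated by S2 (density 7.7≤10.1, cost 59≤61, corrosion resistance 9≥8, yield strength 874≥799).
S9: not dominated.
S10: dominated by S6 (density 3.6≤4.6, cost 64≤78, corrosion resistance 9≥9, yield strength 621≥498).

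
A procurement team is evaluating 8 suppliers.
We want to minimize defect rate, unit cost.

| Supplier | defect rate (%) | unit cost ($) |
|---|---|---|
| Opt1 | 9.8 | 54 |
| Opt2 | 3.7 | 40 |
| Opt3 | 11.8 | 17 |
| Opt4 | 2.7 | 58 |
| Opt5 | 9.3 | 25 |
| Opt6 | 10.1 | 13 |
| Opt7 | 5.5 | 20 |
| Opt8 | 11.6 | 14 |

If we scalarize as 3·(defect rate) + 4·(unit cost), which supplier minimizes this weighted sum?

Opt6

Opt1: 3·9.8 + 4·54 = 245.4
Opt2: 3·3.7 + 4·40 = 171.1
Opt3: 3·11.8 + 4·17 = 103.4
Opt4: 3·2.7 + 4·58 = 240.1
Opt5: 3·9.3 + 4·25 = 127.9
Opt6: 3·10.1 + 4·13 = 82.3
Opt7: 3·5.5 + 4·20 = 96.5
Opt8: 3·11.6 + 4·14 = 90.8
Lowest: Opt6 at 82.3.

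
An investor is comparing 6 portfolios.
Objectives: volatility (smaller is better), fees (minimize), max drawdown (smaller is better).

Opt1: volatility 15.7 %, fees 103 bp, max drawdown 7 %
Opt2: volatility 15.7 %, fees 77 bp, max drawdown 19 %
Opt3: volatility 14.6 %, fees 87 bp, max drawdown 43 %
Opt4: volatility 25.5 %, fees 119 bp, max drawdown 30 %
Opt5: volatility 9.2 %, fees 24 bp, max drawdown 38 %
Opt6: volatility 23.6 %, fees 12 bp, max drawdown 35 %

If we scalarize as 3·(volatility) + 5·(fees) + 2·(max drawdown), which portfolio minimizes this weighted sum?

Opt1: 3·15.7 + 5·103 + 2·7 = 576.1
Opt2: 3·15.7 + 5·77 + 2·19 = 470.1
Opt3: 3·14.6 + 5·87 + 2·43 = 564.8
Opt4: 3·25.5 + 5·119 + 2·30 = 731.5
Opt5: 3·9.2 + 5·24 + 2·38 = 223.6
Opt6: 3·23.6 + 5·12 + 2·35 = 200.8
Lowest: Opt6 at 200.8.

Opt6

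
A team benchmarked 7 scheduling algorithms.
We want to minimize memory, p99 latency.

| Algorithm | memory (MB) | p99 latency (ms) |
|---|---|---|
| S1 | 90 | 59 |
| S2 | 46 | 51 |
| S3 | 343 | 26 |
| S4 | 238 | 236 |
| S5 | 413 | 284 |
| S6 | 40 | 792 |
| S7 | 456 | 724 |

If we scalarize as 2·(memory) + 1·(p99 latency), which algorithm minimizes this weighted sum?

S1: 2·90 + 1·59 = 239
S2: 2·46 + 1·51 = 143
S3: 2·343 + 1·26 = 712
S4: 2·238 + 1·236 = 712
S5: 2·413 + 1·284 = 1110
S6: 2·40 + 1·792 = 872
S7: 2·456 + 1·724 = 1636
Lowest: S2 at 143.

S2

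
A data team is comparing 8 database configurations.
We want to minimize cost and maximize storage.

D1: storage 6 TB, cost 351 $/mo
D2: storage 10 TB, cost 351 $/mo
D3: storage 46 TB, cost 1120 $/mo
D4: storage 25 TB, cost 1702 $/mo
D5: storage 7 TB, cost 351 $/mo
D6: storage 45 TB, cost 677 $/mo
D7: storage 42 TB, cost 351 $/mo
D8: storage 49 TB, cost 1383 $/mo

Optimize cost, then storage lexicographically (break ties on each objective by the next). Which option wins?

D7

First minimize cost: best is 351, kept {D1, D2, D5, D7}.
Then maximize storage: best is 42, kept {D7}.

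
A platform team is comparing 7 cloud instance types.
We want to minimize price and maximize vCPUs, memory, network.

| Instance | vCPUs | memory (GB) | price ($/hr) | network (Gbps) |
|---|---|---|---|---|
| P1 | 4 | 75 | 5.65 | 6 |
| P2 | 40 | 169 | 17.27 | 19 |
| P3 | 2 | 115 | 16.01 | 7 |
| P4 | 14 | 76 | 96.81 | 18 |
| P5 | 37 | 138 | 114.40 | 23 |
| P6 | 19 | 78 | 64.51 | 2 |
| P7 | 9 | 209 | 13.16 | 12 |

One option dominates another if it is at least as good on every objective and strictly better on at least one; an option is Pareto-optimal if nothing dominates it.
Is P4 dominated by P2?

P2 vs P4: vCPUs 40≥14, memory 169≥76, price 17.27≤96.81, network 19≥18 — P2 is at least as good on every objective with at least one strict improvement.

Yes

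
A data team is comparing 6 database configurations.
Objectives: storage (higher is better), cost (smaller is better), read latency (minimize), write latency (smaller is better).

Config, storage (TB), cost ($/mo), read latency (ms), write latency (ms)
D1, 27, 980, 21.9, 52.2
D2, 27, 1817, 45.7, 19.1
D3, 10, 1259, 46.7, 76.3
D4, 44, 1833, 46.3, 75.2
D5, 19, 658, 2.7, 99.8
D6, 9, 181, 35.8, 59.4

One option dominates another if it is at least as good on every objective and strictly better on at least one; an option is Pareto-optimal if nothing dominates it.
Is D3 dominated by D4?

No

D4 vs D3: D4 is worse on cost (1833 vs 1259), so it does not dominate D3.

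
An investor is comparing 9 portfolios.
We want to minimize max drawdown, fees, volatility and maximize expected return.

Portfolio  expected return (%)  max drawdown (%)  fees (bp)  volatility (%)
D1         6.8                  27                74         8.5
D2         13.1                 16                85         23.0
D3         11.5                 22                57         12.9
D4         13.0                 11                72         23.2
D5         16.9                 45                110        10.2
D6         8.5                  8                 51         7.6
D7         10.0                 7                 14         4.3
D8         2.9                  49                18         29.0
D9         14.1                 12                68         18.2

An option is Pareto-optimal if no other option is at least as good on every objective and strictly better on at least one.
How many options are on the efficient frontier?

D1: dominated by D6 (expected return 8.5≥6.8, max drawdown 8≤27, fees 51≤74, volatility 7.6≤8.5).
D2: dominated by D9 (expected return 14.1≥13.1, max drawdown 12≤16, fees 68≤85, volatility 18.2≤23.0).
D3: not dominated.
D4: not dominated.
D5: not dominated (best expected return).
D6: dominated by D7 (expected return 10.0≥8.5, max drawdown 7≤8, fees 14≤51, volatility 4.3≤7.6).
D7: not dominated (best max drawdown).
D8: dominated by D7 (expected return 10.0≥2.9, max drawdown 7≤49, fees 14≤18, volatility 4.3≤29.0).
D9: not dominated.
Pareto-optimal: D3, D4, D5, D7, D9 → 5.

5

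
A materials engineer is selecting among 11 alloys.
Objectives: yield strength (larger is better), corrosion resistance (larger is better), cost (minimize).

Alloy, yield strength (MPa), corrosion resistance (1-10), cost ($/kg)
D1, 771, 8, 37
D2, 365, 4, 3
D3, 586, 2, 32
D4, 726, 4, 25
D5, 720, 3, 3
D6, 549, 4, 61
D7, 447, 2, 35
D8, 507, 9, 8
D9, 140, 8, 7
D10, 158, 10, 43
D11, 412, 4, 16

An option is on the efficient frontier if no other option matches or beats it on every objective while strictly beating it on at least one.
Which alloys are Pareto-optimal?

D1: not dominated (best yield strength).
D2: not dominated.
D3: dominated by D4 (yield strength 726≥586, corrosion resistance 4≥2, cost 25≤32).
D4: not dominated.
D5: not dominated.
D6: dominated by D1 (yield strength 771≥549, corrosion resistance 8≥4, cost 37≤61).
D7: dominated by D3 (yield strength 586≥447, corrosion resistance 2≥2, cost 32≤35).
D8: not dominated.
D9: not dominated.
D10: not dominated (best corrosion resistance).
D11: dominated by D8 (yield strength 507≥412, corrosion resistance 9≥4, cost 8≤16).

D1, D2, D4, D5, D8, D9, D10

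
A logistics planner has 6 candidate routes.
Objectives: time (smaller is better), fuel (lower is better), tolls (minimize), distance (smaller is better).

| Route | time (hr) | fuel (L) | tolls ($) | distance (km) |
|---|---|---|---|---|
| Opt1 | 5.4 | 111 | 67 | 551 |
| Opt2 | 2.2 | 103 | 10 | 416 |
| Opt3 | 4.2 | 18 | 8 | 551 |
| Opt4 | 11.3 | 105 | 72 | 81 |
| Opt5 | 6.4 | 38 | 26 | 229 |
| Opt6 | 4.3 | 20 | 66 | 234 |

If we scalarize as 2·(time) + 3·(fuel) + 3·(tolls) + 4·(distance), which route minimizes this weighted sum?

Opt4

Opt1: 2·5.4 + 3·111 + 3·67 + 4·551 = 2748.8
Opt2: 2·2.2 + 3·103 + 3·10 + 4·416 = 2007.4
Opt3: 2·4.2 + 3·18 + 3·8 + 4·551 = 2290.4
Opt4: 2·11.3 + 3·105 + 3·72 + 4·81 = 877.6
Opt5: 2·6.4 + 3·38 + 3·26 + 4·229 = 1120.8
Opt6: 2·4.3 + 3·20 + 3·66 + 4·234 = 1202.6
Lowest: Opt4 at 877.6.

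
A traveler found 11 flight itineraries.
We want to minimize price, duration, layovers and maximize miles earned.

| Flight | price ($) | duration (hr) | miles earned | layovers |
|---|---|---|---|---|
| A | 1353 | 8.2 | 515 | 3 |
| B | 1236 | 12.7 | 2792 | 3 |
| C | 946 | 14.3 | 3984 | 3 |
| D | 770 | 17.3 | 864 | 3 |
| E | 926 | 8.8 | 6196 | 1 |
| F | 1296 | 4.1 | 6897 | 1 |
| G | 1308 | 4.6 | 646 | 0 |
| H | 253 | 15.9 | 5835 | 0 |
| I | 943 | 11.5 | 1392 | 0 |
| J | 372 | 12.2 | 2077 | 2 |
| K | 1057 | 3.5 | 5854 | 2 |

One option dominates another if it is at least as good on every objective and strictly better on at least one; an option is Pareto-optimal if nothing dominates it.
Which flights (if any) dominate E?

none

A: worse on price (1353 vs 926).
B: worse on price (1236 vs 926).
C: worse on price (946 vs 926).
D: worse on duration (17.3 vs 8.8).
F: worse on price (1296 vs 926).
G: worse on price (1308 vs 926).
H: worse on duration (15.9 vs 8.8).
I: worse on price (943 vs 926).
J: worse on duration (12.2 vs 8.8).
K: worse on price (1057 vs 926).
No option dominates E.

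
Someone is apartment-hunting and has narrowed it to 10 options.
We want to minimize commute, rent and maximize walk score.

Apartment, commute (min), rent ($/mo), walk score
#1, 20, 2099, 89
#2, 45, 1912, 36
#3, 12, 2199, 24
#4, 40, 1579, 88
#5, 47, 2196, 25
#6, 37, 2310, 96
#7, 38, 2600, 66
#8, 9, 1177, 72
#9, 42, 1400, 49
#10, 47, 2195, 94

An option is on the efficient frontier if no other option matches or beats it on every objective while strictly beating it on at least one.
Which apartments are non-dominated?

#1, #4, #6, #8, #10

#1: not dominated.
#2: dominated by #4 (commute 40≤45, rent 1579≤1912, walk score 88≥36).
#3: dominated by #8 (commute 9≤12, rent 1177≤2199, walk score 72≥24).
#4: not dominated.
#5: dominated by #1 (commute 20≤47, rent 2099≤2196, walk score 89≥25).
#6: not dominated (best walk score).
#7: dominated by #1 (commute 20≤38, rent 2099≤2600, walk score 89≥66).
#8: not dominated (best commute).
#9: dominated by #8 (commute 9≤42, rent 1177≤1400, walk score 72≥49).
#10: not dominated.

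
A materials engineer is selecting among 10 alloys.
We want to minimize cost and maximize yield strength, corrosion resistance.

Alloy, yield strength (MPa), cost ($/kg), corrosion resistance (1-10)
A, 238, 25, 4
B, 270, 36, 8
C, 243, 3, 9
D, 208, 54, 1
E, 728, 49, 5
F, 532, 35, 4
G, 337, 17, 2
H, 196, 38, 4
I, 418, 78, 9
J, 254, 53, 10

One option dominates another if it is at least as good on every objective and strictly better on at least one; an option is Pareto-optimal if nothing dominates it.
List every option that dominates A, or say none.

C: yield strength 243≥238, cost 3≤25, corrosion resistance 9≥4 — dominates A.
Others (B, D, E, F, G, H, I, J) are each worse than A on at least one objective.

C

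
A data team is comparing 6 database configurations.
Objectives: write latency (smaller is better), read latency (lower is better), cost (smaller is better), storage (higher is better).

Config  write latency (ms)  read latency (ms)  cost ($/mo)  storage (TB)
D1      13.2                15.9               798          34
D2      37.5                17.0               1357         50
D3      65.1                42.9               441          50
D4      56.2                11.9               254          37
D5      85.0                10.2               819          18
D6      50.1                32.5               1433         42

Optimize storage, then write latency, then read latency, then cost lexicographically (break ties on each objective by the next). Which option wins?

D2

First maximize storage: best is 50, kept {D2, D3}.
Then minimize write latency: best is 37.5, kept {D2}.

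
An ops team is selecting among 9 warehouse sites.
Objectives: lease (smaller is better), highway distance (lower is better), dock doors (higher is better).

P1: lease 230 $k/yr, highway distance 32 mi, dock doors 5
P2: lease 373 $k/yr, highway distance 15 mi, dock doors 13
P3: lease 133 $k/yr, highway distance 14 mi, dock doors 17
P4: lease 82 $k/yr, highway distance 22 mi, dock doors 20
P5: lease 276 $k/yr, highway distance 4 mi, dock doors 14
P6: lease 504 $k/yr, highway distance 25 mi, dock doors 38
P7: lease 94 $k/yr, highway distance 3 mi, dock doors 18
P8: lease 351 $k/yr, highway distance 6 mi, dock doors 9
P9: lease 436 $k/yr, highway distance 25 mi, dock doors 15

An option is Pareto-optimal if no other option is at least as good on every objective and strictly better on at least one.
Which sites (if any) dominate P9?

P3: lease 133≤436, highway distance 14≤25, dock doors 17≥15 — dominates P9.
P4: lease 82≤436, highway distance 22≤25, dock doors 20≥15 — dominates P9.
P7: lease 94≤436, highway distance 3≤25, dock doors 18≥15 — dominates P9.
Others (P1, P2, P5, P6, P8) are each worse than P9 on at least one objective.

P3, P4, P7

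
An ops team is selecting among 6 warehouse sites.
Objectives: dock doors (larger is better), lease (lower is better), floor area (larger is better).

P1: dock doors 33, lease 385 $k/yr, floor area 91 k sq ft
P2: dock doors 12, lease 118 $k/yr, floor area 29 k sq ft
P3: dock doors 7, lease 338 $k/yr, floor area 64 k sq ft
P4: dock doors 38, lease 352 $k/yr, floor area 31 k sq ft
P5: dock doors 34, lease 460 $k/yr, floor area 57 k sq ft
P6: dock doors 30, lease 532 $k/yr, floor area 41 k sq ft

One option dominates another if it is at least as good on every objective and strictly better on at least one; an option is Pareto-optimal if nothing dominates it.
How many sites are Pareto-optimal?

5

P1: not dominated (best floor area).
P2: not dominated (best lease).
P3: not dominated.
P4: not dominated (best dock doors).
P5: not dominated.
P6: dominated by P1 (dock doors 33≥30, lease 385≤532, floor area 91≥41).
Pareto-optimal: P1, P2, P3, P4, P5 → 5.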